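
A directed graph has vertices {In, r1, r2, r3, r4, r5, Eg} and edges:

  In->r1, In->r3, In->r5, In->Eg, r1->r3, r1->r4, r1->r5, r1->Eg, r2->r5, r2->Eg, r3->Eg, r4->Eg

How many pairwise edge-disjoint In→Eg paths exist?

Assign every edge capacity 1; by Menger, the answer equals the max flow.
Path In→Eg (+1); total 1.
Path In→r1→Eg (+1); total 2.
Path In→r3→Eg (+1); total 3.
No residual In→Eg path; max flow = 3.
Certifying cut of size 3: {In→Eg, In→r1, In→r3}.

3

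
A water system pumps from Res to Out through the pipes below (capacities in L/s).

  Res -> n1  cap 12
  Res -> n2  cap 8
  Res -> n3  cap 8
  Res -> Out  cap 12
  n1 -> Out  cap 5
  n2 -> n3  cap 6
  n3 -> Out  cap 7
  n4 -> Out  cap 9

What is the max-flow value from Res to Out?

Augment Res→Out: bottleneck 12, flow now 12.
Augment Res→n1→Out: bottleneck 5, flow now 17.
Augment Res→n3→Out: bottleneck 7, flow now 24.
No augmenting path remains; maximum flow = 24.
In the residual graph, reachable from Res: {Res, n1, n2, n3}.
Min-cut edges: Res→Out (12), n1→Out (5), n3→Out (7); capacity 12 + 5 + 7 = 24.
This cut is saturated, so no flow can exceed 24.

24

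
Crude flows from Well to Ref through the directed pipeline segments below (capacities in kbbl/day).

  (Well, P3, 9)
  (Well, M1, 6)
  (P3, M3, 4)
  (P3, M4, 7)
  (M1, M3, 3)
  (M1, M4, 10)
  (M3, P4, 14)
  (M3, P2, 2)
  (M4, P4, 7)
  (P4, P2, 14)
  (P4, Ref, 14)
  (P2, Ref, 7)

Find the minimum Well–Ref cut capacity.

14

Augment Well→P3→M3→P4→Ref: bottleneck 4, flow now 4.
Augment Well→P3→M4→P4→Ref: bottleneck 5, flow now 9.
Augment Well→M1→M3→P4→Ref: bottleneck 3, flow now 12.
Augment Well→M1→M4→P4→Ref: bottleneck 2, flow now 14.
No augmenting path remains; maximum flow = 14.
By max-flow min-cut, the minimum cut capacity equals the max flow.
In the residual graph, reachable from Well: {Well, P3, M1, M4}.
Min-cut edges: P3→M3 (4), M1→M3 (3), M4→P4 (7); capacity 4 + 3 + 7 = 14.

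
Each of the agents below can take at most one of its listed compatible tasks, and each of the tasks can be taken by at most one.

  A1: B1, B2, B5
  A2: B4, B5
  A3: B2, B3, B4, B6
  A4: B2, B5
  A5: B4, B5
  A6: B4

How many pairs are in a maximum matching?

Unit-capacity flow: source→left, listed edges, right→sink; max matching = max flow.
Augmenting path A1→B1 (+1); matched 1.
Augmenting path A2→B4 (+1); matched 2.
Augmenting path A3→B2 (+1); matched 3.
Augmenting path A4→B5 (+1); matched 4.
Augmenting path A5→B5→A4→B2→A3→B3 (+1); matched 5.
No augmenting path remains; maximum matching = 5.
König certificate: {A1, A3, A4, B4, B5} is a vertex cover of size 5 (every listed pair touches it), so no matching can be larger.

5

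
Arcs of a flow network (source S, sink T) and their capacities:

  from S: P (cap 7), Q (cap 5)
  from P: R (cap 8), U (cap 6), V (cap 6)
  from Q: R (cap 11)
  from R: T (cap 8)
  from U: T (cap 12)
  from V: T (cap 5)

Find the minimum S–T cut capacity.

12

Augment S→P→R→T: bottleneck 7, flow now 7.
Augment S→Q→R→T: bottleneck 1, flow now 8.
Augment S→Q→R→P→U→T: bottleneck 4, flow now 12. (uses reverse residual edge)
No augmenting path remains; maximum flow = 12.
By max-flow min-cut, the minimum cut capacity equals the max flow.
In the residual graph, reachable from S: {S}.
Min-cut edges: S→P (7), S→Q (5); capacity 7 + 5 = 12.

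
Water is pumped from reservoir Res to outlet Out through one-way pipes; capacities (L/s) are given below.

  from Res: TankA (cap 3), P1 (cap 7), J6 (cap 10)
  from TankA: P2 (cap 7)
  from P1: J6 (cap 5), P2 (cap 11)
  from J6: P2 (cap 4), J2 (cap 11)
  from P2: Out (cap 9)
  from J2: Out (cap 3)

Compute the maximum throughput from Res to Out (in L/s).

12

Augment Res→TankA→P2→Out: bottleneck 3, flow now 3.
Augment Res→P1→P2→Out: bottleneck 6, flow now 9.
Augment Res→J6→J2→Out: bottleneck 3, flow now 12.
No augmenting path remains; maximum flow = 12.
In the residual graph, reachable from Res: {Res, TankA, P1, J6, P2, J2}.
Min-cut edges: P2→Out (9), J2→Out (3); capacity 9 + 3 = 12.
This cut is saturated, so no flow can exceed 12.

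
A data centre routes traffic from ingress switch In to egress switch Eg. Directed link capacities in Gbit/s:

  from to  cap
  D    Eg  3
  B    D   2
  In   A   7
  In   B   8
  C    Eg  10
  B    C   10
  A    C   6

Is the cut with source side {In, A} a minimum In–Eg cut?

Given cut capacity: 8 + 6 = 14.
Augment In→A→C→Eg: bottleneck 6, flow now 6.
Augment In→B→C→Eg: bottleneck 4, flow now 10.
Augment In→B→D→Eg: bottleneck 2, flow now 12.
No augmenting path remains; maximum flow = 12.
In the residual graph, reachable from In: {In, A, B, C}.
Min-cut edges: B→D (2), C→Eg (10); capacity 2 + 10 = 12.
Cut capacity 14 exceeds the max flow 12, so it is not minimum.

No — its capacity is 14, but the minimum cut has capacity 12.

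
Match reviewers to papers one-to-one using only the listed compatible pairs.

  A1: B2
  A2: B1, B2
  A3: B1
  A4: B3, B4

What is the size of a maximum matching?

3

Unit-capacity flow: source→left, listed edges, right→sink; max matching = max flow.
Augmenting path A1→B2 (+1); matched 1.
Augmenting path A2→B1 (+1); matched 2.
Augmenting path A4→B3 (+1); matched 3.
No augmenting path remains; maximum matching = 3.
König certificate: {A4, B1, B2} is a vertex cover of size 3 (every listed pair touches it), so no matching can be larger.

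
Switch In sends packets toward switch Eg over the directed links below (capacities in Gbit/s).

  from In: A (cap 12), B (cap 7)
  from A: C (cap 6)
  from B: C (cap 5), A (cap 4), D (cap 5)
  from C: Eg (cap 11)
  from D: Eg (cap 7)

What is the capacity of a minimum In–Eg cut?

Augment In→A→C→Eg: bottleneck 6, flow now 6.
Augment In→B→C→Eg: bottleneck 5, flow now 11.
Augment In→B→D→Eg: bottleneck 2, flow now 13.
No augmenting path remains; maximum flow = 13.
By max-flow min-cut, the minimum cut capacity equals the max flow.
In the residual graph, reachable from In: {In, A}.
Min-cut edges: In→B (7), A→C (6); capacity 7 + 6 = 13.

13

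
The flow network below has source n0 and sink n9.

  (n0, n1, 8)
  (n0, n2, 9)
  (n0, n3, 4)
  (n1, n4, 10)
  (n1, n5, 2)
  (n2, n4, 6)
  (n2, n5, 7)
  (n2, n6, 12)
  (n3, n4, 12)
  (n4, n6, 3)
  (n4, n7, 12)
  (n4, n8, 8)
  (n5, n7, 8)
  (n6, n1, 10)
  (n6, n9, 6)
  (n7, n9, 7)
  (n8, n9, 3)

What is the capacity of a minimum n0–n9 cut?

Augment n0→n2→n6→n9: bottleneck 6, flow now 6.
Augment n0→n1→n4→n7→n9: bottleneck 7, flow now 13.
Augment n0→n1→n4→n8→n9: bottleneck 1, flow now 14.
Augment n0→n2→n4→n8→n9: bottleneck 2, flow now 16.
No augmenting path remains; maximum flow = 16.
By max-flow min-cut, the minimum cut capacity equals the max flow.
In the residual graph, reachable from n0: {n0, n1, n2, n3, n4, n5, n6, n7, n8}.
Min-cut edges: n6→n9 (6), n7→n9 (7), n8→n9 (3); capacity 6 + 7 + 3 = 16.

16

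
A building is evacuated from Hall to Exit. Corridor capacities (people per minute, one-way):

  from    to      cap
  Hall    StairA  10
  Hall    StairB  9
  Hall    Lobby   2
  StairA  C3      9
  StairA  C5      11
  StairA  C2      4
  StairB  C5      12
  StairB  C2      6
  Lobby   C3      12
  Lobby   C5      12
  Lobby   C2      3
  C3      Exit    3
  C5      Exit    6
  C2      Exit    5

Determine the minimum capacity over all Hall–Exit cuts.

14

Augment Hall→StairA→C3→Exit: bottleneck 3, flow now 3.
Augment Hall→StairA→C5→Exit: bottleneck 6, flow now 9.
Augment Hall→StairA→C2→Exit: bottleneck 1, flow now 10.
Augment Hall→StairB→C2→Exit: bottleneck 4, flow now 14.
No augmenting path remains; maximum flow = 14.
By max-flow min-cut, the minimum cut capacity equals the max flow.
In the residual graph, reachable from Hall: {Hall, StairA, StairB, Lobby, C3, C5, C2}.
Min-cut edges: C3→Exit (3), C5→Exit (6), C2→Exit (5); capacity 3 + 6 + 5 = 14.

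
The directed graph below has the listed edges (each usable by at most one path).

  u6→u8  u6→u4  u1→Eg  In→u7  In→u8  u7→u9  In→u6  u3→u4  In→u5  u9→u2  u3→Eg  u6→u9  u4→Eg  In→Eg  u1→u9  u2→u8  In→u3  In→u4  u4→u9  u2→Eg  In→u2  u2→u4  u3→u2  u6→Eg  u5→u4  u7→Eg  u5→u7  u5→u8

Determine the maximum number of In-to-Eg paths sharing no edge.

Assign every edge capacity 1; by Menger, the answer equals the max flow.
Path In→Eg (+1); total 1.
Path In→u2→Eg (+1); total 2.
Path In→u3→Eg (+1); total 3.
Path In→u4→Eg (+1); total 4.
Path In→u6→Eg (+1); total 5.
Path In→u7→Eg (+1); total 6.
No residual In→Eg path; max flow = 6.
Certifying cut of size 6: {In→Eg, In→u3, In→u6, u2→Eg, u4→Eg, u7→Eg}.

6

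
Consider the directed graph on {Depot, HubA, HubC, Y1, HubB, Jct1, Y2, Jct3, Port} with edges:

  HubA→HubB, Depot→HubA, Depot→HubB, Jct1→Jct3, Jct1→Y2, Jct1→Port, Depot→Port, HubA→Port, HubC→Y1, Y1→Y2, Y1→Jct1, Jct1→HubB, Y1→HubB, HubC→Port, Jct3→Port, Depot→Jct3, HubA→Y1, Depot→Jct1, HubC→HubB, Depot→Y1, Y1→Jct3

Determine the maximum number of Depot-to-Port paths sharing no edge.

4

Assign every edge capacity 1; by Menger, the answer equals the max flow.
Path Depot→Port (+1); total 1.
Path Depot→HubA→Port (+1); total 2.
Path Depot→Jct1→Port (+1); total 3.
Path Depot→Jct3→Port (+1); total 4.
No residual Depot→Port path; max flow = 4.
Certifying cut of size 4: {Depot→HubA, Depot→Port, Jct1→Port, Jct3→Port}.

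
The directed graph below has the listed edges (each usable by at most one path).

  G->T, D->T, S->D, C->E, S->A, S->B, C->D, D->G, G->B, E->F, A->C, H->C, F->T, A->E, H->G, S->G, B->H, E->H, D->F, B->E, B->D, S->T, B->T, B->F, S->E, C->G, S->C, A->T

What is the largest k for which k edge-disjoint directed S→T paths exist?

Assign every edge capacity 1; by Menger, the answer equals the max flow.
Path S→T (+1); total 1.
Path S→A→T (+1); total 2.
Path S→B→T (+1); total 3.
Path S→D→T (+1); total 4.
Path S→G→T (+1); total 5.
Path S→E→F→T (+1); total 6.
No residual S→T path; max flow = 6.
Certifying cut of size 6: {B→T, D→T, F→T, G→T, S→A, S→T}.

6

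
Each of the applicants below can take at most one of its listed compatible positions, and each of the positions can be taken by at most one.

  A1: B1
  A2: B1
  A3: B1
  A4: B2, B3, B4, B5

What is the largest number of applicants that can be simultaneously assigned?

Unit-capacity flow: source→left, listed edges, right→sink; max matching = max flow.
Augmenting path A1→B1 (+1); matched 1.
Augmenting path A4→B2 (+1); matched 2.
No augmenting path remains; maximum matching = 2.
König certificate: {A4, B1} is a vertex cover of size 2 (every listed pair touches it), so no matching can be larger.

2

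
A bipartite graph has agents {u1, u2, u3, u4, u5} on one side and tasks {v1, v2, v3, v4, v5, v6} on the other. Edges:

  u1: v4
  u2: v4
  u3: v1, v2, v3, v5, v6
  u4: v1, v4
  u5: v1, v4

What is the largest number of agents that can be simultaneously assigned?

Unit-capacity flow: source→left, listed edges, right→sink; max matching = max flow.
Augmenting path u1→v4 (+1); matched 1.
Augmenting path u3→v1 (+1); matched 2.
Augmenting path u4→v1→u3→v2 (+1); matched 3.
No augmenting path remains; maximum matching = 3.
König certificate: {u3, v1, v4} is a vertex cover of size 3 (every listed pair touches it), so no matching can be larger.

3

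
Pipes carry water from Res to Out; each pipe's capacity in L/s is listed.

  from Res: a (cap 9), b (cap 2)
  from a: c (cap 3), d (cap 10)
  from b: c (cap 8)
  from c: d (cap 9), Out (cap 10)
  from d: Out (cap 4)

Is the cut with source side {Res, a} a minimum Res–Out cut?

No — its capacity is 15, but the minimum cut has capacity 9.

Given cut capacity: 2 + 3 + 10 = 15.
Augment Res→a→c→Out: bottleneck 3, flow now 3.
Augment Res→a→d→Out: bottleneck 4, flow now 7.
Augment Res→b→c→Out: bottleneck 2, flow now 9.
No augmenting path remains; maximum flow = 9.
In the residual graph, reachable from Res: {Res, a, d}.
Min-cut edges: Res→b (2), a→c (3), d→Out (4); capacity 2 + 3 + 4 = 9.
Cut capacity 15 exceeds the max flow 9, so it is not minimum.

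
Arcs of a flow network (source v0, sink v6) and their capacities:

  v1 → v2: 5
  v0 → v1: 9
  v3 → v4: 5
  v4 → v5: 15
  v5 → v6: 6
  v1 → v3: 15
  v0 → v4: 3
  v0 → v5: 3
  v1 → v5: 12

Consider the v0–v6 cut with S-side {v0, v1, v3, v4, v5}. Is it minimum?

Given cut capacity: 5 + 6 = 11.
Augment v0→v5→v6: bottleneck 3, flow now 3.
Augment v0→v1→v5→v6: bottleneck 3, flow now 6.
No augmenting path remains; maximum flow = 6.
In the residual graph, reachable from v0: {v0, v1, v2, v3, v4, v5}.
Min-cut edges: v5→v6 (6); capacity 6 = 6.
Cut capacity 11 exceeds the max flow 6, so it is not minimum.

No — its capacity is 11, but the minimum cut has capacity 6.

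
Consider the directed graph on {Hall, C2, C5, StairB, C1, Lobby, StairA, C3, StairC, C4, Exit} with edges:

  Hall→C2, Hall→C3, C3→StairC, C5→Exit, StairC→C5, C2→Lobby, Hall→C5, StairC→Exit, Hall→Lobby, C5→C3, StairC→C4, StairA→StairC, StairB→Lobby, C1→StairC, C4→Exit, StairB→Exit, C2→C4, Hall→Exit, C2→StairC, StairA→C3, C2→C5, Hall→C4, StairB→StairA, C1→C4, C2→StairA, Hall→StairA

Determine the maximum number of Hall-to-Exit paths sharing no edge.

4

Assign every edge capacity 1; by Menger, the answer equals the max flow.
Path Hall→Exit (+1); total 1.
Path Hall→C5→Exit (+1); total 2.
Path Hall→C4→Exit (+1); total 3.
Path Hall→C2→StairC→Exit (+1); total 4.
No residual Hall→Exit path; max flow = 4.
Certifying cut of size 4: {C4→Exit, C5→Exit, Hall→Exit, StairC→Exit}.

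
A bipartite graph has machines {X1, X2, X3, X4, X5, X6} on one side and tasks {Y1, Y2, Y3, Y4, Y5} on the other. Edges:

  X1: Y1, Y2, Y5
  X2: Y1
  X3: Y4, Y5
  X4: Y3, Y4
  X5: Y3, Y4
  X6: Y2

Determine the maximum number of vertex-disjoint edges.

Unit-capacity flow: source→left, listed edges, right→sink; max matching = max flow.
Augmenting path X1→Y1 (+1); matched 1.
Augmenting path X3→Y4 (+1); matched 2.
Augmenting path X4→Y3 (+1); matched 3.
Augmenting path X6→Y2 (+1); matched 4.
Augmenting path X2→Y1→X1→Y5 (+1); matched 5.
No augmenting path remains; maximum matching = 5.
König certificate: {Y1, Y2, Y3, Y4, Y5} is a vertex cover of size 5 (every listed pair touches it), so no matching can be larger.

5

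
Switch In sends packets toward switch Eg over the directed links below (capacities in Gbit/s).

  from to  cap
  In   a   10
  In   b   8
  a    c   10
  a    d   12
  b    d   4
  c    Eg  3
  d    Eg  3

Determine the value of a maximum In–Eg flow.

Augment In→a→c→Eg: bottleneck 3, flow now 3.
Augment In→a→d→Eg: bottleneck 3, flow now 6.
No augmenting path remains; maximum flow = 6.
In the residual graph, reachable from In: {In, a, b, c, d}.
Min-cut edges: c→Eg (3), d→Eg (3); capacity 3 + 3 = 6.
This cut is saturated, so no flow can exceed 6.

6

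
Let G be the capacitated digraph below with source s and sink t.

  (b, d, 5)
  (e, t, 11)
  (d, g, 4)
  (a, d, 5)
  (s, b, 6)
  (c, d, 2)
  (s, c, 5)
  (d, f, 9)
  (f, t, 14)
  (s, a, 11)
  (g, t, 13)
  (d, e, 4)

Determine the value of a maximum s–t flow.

12

Augment s→a→d→e→t: bottleneck 4, flow now 4.
Augment s→a→d→f→t: bottleneck 1, flow now 5.
Augment s→b→d→f→t: bottleneck 5, flow now 10.
Augment s→c→d→f→t: bottleneck 2, flow now 12.
No augmenting path remains; maximum flow = 12.
In the residual graph, reachable from s: {s, a, b, c}.
Min-cut edges: a→d (5), b→d (5), c→d (2); capacity 5 + 5 + 2 = 12.
This cut is saturated, so no flow can exceed 12.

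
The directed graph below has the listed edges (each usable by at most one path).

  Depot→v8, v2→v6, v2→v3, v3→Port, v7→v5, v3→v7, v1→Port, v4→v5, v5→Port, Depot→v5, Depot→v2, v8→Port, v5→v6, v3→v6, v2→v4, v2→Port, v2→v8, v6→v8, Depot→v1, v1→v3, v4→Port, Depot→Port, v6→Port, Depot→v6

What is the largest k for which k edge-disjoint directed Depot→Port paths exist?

Assign every edge capacity 1; by Menger, the answer equals the max flow.
Path Depot→Port (+1); total 1.
Path Depot→v1→Port (+1); total 2.
Path Depot→v2→Port (+1); total 3.
Path Depot→v5→Port (+1); total 4.
Path Depot→v6→Port (+1); total 5.
Path Depot→v8→Port (+1); total 6.
No residual Depot→Port path; max flow = 6.
Certifying cut of size 6: {Depot→Port, Depot→v1, Depot→v2, Depot→v5, Depot→v6, Depot→v8}.

6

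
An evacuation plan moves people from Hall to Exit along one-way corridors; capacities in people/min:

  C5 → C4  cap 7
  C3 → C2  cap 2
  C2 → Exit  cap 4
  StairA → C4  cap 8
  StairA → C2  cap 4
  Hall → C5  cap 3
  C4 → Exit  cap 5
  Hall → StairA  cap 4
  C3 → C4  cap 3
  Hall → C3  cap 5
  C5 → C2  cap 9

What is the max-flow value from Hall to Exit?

Augment Hall→StairA→C2→Exit: bottleneck 4, flow now 4.
Augment Hall→C5→C4→Exit: bottleneck 3, flow now 7.
Augment Hall→C3→C4→Exit: bottleneck 2, flow now 9.
No augmenting path remains; maximum flow = 9.
In the residual graph, reachable from Hall: {Hall, StairA, C5, C3, C2, C4}.
Min-cut edges: C2→Exit (4), C4→Exit (5); capacity 4 + 5 = 9.
This cut is saturated, so no flow can exceed 9.

9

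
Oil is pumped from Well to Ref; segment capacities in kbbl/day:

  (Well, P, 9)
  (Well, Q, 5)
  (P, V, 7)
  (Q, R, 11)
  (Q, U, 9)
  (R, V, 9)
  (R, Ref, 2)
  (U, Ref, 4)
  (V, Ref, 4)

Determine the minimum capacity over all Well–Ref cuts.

Augment Well→P→V→Ref: bottleneck 4, flow now 4.
Augment Well→Q→R→Ref: bottleneck 2, flow now 6.
Augment Well→Q→U→Ref: bottleneck 3, flow now 9.
No augmenting path remains; maximum flow = 9.
By max-flow min-cut, the minimum cut capacity equals the max flow.
In the residual graph, reachable from Well: {Well, P, V}.
Min-cut edges: Well→Q (5), V→Ref (4); capacity 5 + 4 = 9.

9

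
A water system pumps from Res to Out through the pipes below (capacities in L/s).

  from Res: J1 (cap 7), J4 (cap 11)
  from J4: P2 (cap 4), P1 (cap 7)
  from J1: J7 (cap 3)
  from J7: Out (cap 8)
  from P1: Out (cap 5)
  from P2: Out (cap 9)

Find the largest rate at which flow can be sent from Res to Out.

Augment Res→J4→P1→Out: bottleneck 5, flow now 5.
Augment Res→J4→P2→Out: bottleneck 4, flow now 9.
Augment Res→J1→J7→Out: bottleneck 3, flow now 12.
No augmenting path remains; maximum flow = 12.
In the residual graph, reachable from Res: {Res, J4, J1, P1}.
Min-cut edges: J4→P2 (4), J1→J7 (3), P1→Out (5); capacity 4 + 3 + 5 = 12.
This cut is saturated, so no flow can exceed 12.

12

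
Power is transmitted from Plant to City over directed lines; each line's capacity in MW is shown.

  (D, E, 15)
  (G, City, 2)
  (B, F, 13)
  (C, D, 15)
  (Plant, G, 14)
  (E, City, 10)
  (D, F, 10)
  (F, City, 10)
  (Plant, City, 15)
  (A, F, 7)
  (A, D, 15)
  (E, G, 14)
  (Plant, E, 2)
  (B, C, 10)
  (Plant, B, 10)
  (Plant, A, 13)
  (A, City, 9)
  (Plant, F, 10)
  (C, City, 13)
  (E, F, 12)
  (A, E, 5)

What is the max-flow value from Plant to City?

Augment Plant→City: bottleneck 15, flow now 15.
Augment Plant→A→City: bottleneck 9, flow now 24.
Augment Plant→E→City: bottleneck 2, flow now 26.
Augment Plant→F→City: bottleneck 10, flow now 36.
Augment Plant→G→City: bottleneck 2, flow now 38.
Augment Plant→A→E→City: bottleneck 4, flow now 42.
Augment Plant→B→C→City: bottleneck 10, flow now 52.
No augmenting path remains; maximum flow = 52.
In the residual graph, reachable from Plant: {Plant, G}.
Min-cut edges: Plant→A (13), Plant→B (10), Plant→E (2), Plant→F (10), Plant→City (15), G→City (2); capacity 13 + 10 + 2 + 10 + 15 + 2 = 52.
This cut is saturated, so no flow can exceed 52.

52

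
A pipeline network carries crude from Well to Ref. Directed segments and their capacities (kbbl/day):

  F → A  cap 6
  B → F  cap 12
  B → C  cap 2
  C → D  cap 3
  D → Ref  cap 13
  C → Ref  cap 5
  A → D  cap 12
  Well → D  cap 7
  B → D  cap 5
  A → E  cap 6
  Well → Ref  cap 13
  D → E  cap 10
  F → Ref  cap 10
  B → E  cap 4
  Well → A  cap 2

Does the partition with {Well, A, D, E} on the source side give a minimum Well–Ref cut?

Given cut capacity: 13 + 13 = 26.
Augment Well→Ref: bottleneck 13, flow now 13.
Augment Well→D→Ref: bottleneck 7, flow now 20.
Augment Well→A→D→Ref: bottleneck 2, flow now 22.
No augmenting path remains; maximum flow = 22.
In the residual graph, reachable from Well: {Well}.
Min-cut edges: Well→A (2), Well→D (7), Well→Ref (13); capacity 2 + 7 + 13 = 22.
Cut capacity 26 exceeds the max flow 22, so it is not minimum.

No — its capacity is 26, but the minimum cut has capacity 22.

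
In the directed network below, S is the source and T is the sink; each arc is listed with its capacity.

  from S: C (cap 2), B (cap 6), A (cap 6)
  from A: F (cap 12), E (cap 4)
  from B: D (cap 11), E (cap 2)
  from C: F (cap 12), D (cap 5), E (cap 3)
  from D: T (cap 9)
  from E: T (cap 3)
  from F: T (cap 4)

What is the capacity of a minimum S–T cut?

Augment S→A→E→T: bottleneck 3, flow now 3.
Augment S→A→F→T: bottleneck 3, flow now 6.
Augment S→B→D→T: bottleneck 6, flow now 12.
Augment S→C→D→T: bottleneck 2, flow now 14.
No augmenting path remains; maximum flow = 14.
By max-flow min-cut, the minimum cut capacity equals the max flow.
In the residual graph, reachable from S: {S}.
Min-cut edges: S→A (6), S→B (6), S→C (2); capacity 6 + 6 + 2 = 14.

14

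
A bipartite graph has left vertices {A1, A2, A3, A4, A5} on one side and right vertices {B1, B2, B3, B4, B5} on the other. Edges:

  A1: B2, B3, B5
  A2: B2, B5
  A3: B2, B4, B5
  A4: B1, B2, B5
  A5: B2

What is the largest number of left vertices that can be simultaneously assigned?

5

Unit-capacity flow: source→left, listed edges, right→sink; max matching = max flow.
Augmenting path A1→B2 (+1); matched 1.
Augmenting path A2→B5 (+1); matched 2.
Augmenting path A3→B4 (+1); matched 3.
Augmenting path A4→B1 (+1); matched 4.
Augmenting path A5→B2→A1→B3 (+1); matched 5.
No augmenting path remains; maximum matching = 5.
König certificate: {A1, A2, A3, A4, A5} is a vertex cover of size 5 (every listed pair touches it), so no matching can be larger.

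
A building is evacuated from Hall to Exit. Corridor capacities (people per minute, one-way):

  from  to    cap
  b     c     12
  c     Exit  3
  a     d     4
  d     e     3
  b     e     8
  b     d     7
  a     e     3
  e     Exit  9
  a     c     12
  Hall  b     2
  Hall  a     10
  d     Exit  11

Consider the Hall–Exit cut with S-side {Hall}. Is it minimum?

Given cut capacity: 10 + 2 = 12.
Augment Hall→a→c→Exit: bottleneck 3, flow now 3.
Augment Hall→a→d→Exit: bottleneck 4, flow now 7.
Augment Hall→a→e→Exit: bottleneck 3, flow now 10.
Augment Hall→b→d→Exit: bottleneck 2, flow now 12.
No augmenting path remains; maximum flow = 12.
Cut capacity 12 equals the max flow, so it is a minimum cut.

Yes — it is a minimum cut (capacity 12).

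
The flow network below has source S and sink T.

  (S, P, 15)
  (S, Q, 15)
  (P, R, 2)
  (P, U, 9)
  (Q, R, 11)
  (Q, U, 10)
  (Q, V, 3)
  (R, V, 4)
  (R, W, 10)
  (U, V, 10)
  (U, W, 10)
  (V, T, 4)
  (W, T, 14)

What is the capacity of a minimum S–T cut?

18

Augment S→Q→V→T: bottleneck 3, flow now 3.
Augment S→P→R→V→T: bottleneck 1, flow now 4.
Augment S→P→R→W→T: bottleneck 1, flow now 5.
Augment S→P→U→W→T: bottleneck 9, flow now 14.
Augment S→Q→R→W→T: bottleneck 4, flow now 18.
No augmenting path remains; maximum flow = 18.
By max-flow min-cut, the minimum cut capacity equals the max flow.
In the residual graph, reachable from S: {S, P, Q, R, U, V, W}.
Min-cut edges: V→T (4), W→T (14); capacity 4 + 14 = 18.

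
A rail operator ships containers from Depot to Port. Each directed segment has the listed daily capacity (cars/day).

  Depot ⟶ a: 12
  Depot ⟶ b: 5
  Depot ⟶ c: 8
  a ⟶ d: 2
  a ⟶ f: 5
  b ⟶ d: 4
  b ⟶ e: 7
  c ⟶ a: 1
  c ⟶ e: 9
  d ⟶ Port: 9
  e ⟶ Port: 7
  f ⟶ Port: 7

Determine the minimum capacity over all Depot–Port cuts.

Augment Depot→a→d→Port: bottleneck 2, flow now 2.
Augment Depot→a→f→Port: bottleneck 5, flow now 7.
Augment Depot→b→d→Port: bottleneck 4, flow now 11.
Augment Depot→b→e→Port: bottleneck 1, flow now 12.
Augment Depot→c→e→Port: bottleneck 6, flow now 18.
No augmenting path remains; maximum flow = 18.
By max-flow min-cut, the minimum cut capacity equals the max flow.
In the residual graph, reachable from Depot: {Depot, a, b, c, e}.
Min-cut edges: a→d (2), a→f (5), b→d (4), e→Port (7); capacity 2 + 5 + 4 + 7 = 18.

18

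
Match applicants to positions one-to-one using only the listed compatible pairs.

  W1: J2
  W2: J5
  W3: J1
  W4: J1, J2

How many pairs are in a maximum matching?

3

Unit-capacity flow: source→left, listed edges, right→sink; max matching = max flow.
Augmenting path W1→J2 (+1); matched 1.
Augmenting path W2→J5 (+1); matched 2.
Augmenting path W3→J1 (+1); matched 3.
No augmenting path remains; maximum matching = 3.
König certificate: {W2, J1, J2} is a vertex cover of size 3 (every listed pair touches it), so no matching can be larger.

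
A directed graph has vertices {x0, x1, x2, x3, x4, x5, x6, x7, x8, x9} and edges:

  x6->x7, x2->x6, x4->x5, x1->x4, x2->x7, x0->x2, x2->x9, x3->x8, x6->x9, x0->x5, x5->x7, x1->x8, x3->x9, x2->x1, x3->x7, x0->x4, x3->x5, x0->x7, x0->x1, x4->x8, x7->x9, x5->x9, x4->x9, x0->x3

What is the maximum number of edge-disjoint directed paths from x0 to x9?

5

Assign every edge capacity 1; by Menger, the answer equals the max flow.
Path x0→x2→x9 (+1); total 1.
Path x0→x3→x9 (+1); total 2.
Path x0→x4→x9 (+1); total 3.
Path x0→x5→x9 (+1); total 4.
Path x0→x7→x9 (+1); total 5.
No residual x0→x9 path; max flow = 5.
Certifying cut of size 5: {x0→x2, x0→x3, x4→x9, x5→x9, x7→x9}.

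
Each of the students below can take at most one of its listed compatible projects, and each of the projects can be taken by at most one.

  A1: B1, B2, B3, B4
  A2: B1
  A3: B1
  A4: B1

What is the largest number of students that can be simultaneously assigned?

2

Unit-capacity flow: source→left, listed edges, right→sink; max matching = max flow.
Augmenting path A1→B1 (+1); matched 1.
Augmenting path A2→B1→A1→B2 (+1); matched 2.
No augmenting path remains; maximum matching = 2.
König certificate: {A1, B1} is a vertex cover of size 2 (every listed pair touches it), so no matching can be larger.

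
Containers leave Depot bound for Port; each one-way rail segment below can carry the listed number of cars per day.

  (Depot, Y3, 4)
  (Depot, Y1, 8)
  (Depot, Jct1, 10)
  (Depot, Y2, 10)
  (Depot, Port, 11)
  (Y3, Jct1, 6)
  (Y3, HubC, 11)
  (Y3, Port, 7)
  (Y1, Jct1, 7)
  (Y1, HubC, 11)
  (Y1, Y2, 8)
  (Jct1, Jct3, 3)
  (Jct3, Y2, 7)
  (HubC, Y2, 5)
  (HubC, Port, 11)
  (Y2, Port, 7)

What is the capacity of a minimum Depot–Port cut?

30

Augment Depot→Port: bottleneck 11, flow now 11.
Augment Depot→Y3→Port: bottleneck 4, flow now 15.
Augment Depot→Y2→Port: bottleneck 7, flow now 22.
Augment Depot→Y1→HubC→Port: bottleneck 8, flow now 30.
No augmenting path remains; maximum flow = 30.
By max-flow min-cut, the minimum cut capacity equals the max flow.
In the residual graph, reachable from Depot: {Depot, Jct1, Jct3, Y2}.
Min-cut edges: Depot→Y3 (4), Depot→Y1 (8), Depot→Port (11), Y2→Port (7); capacity 4 + 8 + 11 + 7 = 30.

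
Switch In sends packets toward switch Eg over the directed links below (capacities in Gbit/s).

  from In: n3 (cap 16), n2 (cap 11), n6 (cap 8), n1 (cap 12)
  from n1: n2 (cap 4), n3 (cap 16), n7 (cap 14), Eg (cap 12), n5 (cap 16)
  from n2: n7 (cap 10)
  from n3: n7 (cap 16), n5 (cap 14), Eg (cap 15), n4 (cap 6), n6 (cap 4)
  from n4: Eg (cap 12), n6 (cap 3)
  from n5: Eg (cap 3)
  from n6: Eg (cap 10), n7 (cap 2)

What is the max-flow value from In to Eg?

36

Augment In→n1→Eg: bottleneck 12, flow now 12.
Augment In→n3→Eg: bottleneck 15, flow now 27.
Augment In→n6→Eg: bottleneck 8, flow now 35.
Augment In→n3→n4→Eg: bottleneck 1, flow now 36.
No augmenting path remains; maximum flow = 36.
In the residual graph, reachable from In: {In, n2, n7}.
Min-cut edges: In→n1 (12), In→n3 (16), In→n6 (8); capacity 12 + 16 + 8 = 36.
This cut is saturated, so no flow can exceed 36.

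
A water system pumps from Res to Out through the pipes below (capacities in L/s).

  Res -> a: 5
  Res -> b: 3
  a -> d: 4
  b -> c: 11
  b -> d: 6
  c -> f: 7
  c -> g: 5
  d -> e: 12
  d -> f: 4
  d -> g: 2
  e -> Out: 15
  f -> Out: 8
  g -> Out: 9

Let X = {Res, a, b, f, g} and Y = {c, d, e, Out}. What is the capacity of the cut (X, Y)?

38

Edges leaving {Res, a, b, f, g}: a→d (4), b→c (11), b→d (6), f→Out (8), g→Out (9).
Cut capacity = 4 + 11 + 6 + 8 + 9 = 38.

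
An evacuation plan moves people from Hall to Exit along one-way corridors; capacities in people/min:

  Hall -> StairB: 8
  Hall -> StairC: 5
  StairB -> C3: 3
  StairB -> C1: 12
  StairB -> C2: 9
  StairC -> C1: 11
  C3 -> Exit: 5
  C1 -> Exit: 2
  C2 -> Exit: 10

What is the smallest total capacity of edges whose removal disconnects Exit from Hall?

10

Augment Hall→StairB→C3→Exit: bottleneck 3, flow now 3.
Augment Hall→StairB→C1→Exit: bottleneck 2, flow now 5.
Augment Hall→StairB→C2→Exit: bottleneck 3, flow now 8.
Augment Hall→StairC→C1→StairB→C2→Exit: bottleneck 2, flow now 10. (uses reverse residual edge)
No augmenting path remains; maximum flow = 10.
By max-flow min-cut, the minimum cut capacity equals the max flow.
In the residual graph, reachable from Hall: {Hall, StairC, C1}.
Min-cut edges: Hall→StairB (8), C1→Exit (2); capacity 8 + 2 = 10.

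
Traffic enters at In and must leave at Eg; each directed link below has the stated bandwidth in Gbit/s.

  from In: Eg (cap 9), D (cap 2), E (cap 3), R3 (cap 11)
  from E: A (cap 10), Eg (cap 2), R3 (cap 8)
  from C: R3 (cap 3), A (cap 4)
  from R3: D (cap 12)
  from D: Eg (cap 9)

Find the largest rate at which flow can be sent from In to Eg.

Augment In→Eg: bottleneck 9, flow now 9.
Augment In→E→Eg: bottleneck 2, flow now 11.
Augment In→D→Eg: bottleneck 2, flow now 13.
Augment In→R3→D→Eg: bottleneck 7, flow now 20.
No augmenting path remains; maximum flow = 20.
In the residual graph, reachable from In: {In, E, R3, D, A}.
Min-cut edges: In→Eg (9), E→Eg (2), D→Eg (9); capacity 9 + 2 + 9 = 20.
This cut is saturated, so no flow can exceed 20.

20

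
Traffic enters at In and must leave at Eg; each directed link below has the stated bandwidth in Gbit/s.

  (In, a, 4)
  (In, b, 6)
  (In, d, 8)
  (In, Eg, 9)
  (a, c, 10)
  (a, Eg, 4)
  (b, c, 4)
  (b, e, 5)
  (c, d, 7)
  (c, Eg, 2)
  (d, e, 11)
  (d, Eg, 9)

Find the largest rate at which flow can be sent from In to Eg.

Augment In→Eg: bottleneck 9, flow now 9.
Augment In→a→Eg: bottleneck 4, flow now 13.
Augment In→d→Eg: bottleneck 8, flow now 21.
Augment In→b→c→Eg: bottleneck 2, flow now 23.
Augment In→b→c→d→Eg: bottleneck 1, flow now 24.
No augmenting path remains; maximum flow = 24.
In the residual graph, reachable from In: {In, b, c, d, e}.
Min-cut edges: In→a (4), In→Eg (9), c→Eg (2), d→Eg (9); capacity 4 + 9 + 2 + 9 = 24.
This cut is saturated, so no flow can exceed 24.

24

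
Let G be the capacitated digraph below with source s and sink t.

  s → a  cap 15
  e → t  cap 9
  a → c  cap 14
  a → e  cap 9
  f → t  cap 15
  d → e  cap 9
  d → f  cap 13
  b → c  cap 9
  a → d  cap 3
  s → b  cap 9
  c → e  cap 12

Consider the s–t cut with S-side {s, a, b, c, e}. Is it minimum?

Given cut capacity: 3 + 9 = 12.
Augment s→a→e→t: bottleneck 9, flow now 9.
Augment s→a→d→f→t: bottleneck 3, flow now 12.
No augmenting path remains; maximum flow = 12.
Cut capacity 12 equals the max flow, so it is a minimum cut.

Yes — it is a minimum cut (capacity 12).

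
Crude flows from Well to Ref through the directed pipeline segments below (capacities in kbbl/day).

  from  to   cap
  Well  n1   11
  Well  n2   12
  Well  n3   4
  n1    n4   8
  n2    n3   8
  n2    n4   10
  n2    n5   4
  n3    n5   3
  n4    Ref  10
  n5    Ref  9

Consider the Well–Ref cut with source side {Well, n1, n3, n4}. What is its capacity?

25

Edges leaving {Well, n1, n3, n4}: Well→n2 (12), n3→n5 (3), n4→Ref (10).
Cut capacity = 12 + 3 + 10 = 25.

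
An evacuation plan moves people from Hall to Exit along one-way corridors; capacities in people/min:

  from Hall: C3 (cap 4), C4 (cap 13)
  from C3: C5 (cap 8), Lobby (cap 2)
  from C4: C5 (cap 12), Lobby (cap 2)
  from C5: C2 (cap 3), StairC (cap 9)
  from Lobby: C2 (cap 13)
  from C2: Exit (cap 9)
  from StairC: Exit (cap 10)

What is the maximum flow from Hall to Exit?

Augment Hall→C3→C5→C2→Exit: bottleneck 3, flow now 3.
Augment Hall→C3→C5→StairC→Exit: bottleneck 1, flow now 4.
Augment Hall→C4→C5→StairC→Exit: bottleneck 8, flow now 12.
Augment Hall→C4→Lobby→C2→Exit: bottleneck 2, flow now 14.
Augment Hall→C4→C5→C3→Lobby→C2→Exit: bottleneck 2, flow now 16. (uses reverse residual edge)
No augmenting path remains; maximum flow = 16.
In the residual graph, reachable from Hall: {Hall, C3, C4, C5}.
Min-cut edges: C3→Lobby (2), C4→Lobby (2), C5→C2 (3), C5→StairC (9); capacity 2 + 2 + 3 + 9 = 16.
This cut is saturated, so no flow can exceed 16.

16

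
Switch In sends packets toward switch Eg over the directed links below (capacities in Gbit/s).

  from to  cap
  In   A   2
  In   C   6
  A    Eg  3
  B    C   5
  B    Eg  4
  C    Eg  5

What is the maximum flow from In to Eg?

Augment In→A→Eg: bottleneck 2, flow now 2.
Augment In→C→Eg: bottleneck 5, flow now 7.
No augmenting path remains; maximum flow = 7.
In the residual graph, reachable from In: {In, C}.
Min-cut edges: In→A (2), C→Eg (5); capacity 2 + 5 = 7.
This cut is saturated, so no flow can exceed 7.

7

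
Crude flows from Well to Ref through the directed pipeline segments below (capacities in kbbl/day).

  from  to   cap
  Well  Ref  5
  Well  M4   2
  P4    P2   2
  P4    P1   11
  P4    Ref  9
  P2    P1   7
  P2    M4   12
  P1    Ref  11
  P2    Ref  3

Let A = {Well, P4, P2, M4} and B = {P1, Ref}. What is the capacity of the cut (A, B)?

35

Edges leaving {Well, P4, P2, M4}: Well→Ref (5), P4→P1 (11), P4→Ref (9), P2→P1 (7), P2→Ref (3).
Cut capacity = 5 + 11 + 9 + 7 + 3 = 35.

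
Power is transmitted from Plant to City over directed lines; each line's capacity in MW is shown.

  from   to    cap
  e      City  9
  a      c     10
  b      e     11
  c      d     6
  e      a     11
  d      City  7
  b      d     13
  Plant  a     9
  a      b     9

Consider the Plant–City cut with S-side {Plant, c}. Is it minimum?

Given cut capacity: 9 + 6 = 15.
Augment Plant→a→b→d→City: bottleneck 7, flow now 7.
Augment Plant→a→b→e→City: bottleneck 2, flow now 9.
No augmenting path remains; maximum flow = 9.
In the residual graph, reachable from Plant: {Plant}.
Min-cut edges: Plant→a (9); capacity 9 = 9.
Cut capacity 15 exceeds the max flow 9, so it is not minimum.

No — its capacity is 15, but the minimum cut has capacity 9.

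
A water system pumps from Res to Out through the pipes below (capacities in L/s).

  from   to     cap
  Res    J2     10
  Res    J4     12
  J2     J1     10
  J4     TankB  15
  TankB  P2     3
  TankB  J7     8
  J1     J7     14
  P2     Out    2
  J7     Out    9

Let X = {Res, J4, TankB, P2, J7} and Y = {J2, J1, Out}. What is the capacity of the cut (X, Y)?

21

Edges leaving {Res, J4, TankB, P2, J7}: Res→J2 (10), P2→Out (2), J7→Out (9).
Cut capacity = 10 + 2 + 9 = 21.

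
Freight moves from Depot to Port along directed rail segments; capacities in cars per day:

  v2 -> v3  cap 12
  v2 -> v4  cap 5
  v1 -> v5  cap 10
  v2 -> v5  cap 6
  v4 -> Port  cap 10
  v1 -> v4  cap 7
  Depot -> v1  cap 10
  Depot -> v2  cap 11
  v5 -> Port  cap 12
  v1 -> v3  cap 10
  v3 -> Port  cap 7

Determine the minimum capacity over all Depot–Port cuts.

21

Augment Depot→v1→v3→Port: bottleneck 7, flow now 7.
Augment Depot→v1→v4→Port: bottleneck 3, flow now 10.
Augment Depot→v2→v4→Port: bottleneck 5, flow now 15.
Augment Depot→v2→v5→Port: bottleneck 6, flow now 21.
No augmenting path remains; maximum flow = 21.
By max-flow min-cut, the minimum cut capacity equals the max flow.
In the residual graph, reachable from Depot: {Depot}.
Min-cut edges: Depot→v1 (10), Depot→v2 (11); capacity 10 + 11 = 21.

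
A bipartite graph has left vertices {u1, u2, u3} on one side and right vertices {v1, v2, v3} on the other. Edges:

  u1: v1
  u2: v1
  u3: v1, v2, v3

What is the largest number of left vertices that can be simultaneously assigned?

Unit-capacity flow: source→left, listed edges, right→sink; max matching = max flow.
Augmenting path u1→v1 (+1); matched 1.
Augmenting path u3→v2 (+1); matched 2.
No augmenting path remains; maximum matching = 2.
König certificate: {u3, v1} is a vertex cover of size 2 (every listed pair touches it), so no matching can be larger.

2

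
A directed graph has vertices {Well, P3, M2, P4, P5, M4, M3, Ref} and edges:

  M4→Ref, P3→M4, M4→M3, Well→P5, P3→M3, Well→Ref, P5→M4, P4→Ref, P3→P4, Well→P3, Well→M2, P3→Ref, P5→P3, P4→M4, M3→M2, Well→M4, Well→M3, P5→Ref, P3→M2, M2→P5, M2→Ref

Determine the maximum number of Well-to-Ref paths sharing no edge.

Assign every edge capacity 1; by Menger, the answer equals the max flow.
Path Well→Ref (+1); total 1.
Path Well→P3→Ref (+1); total 2.
Path Well→M2→Ref (+1); total 3.
Path Well→P5→Ref (+1); total 4.
Path Well→M4→Ref (+1); total 5.
Path Well→M3→M2→P5→P3→P4→Ref (+1); total 6.
No residual Well→Ref path; max flow = 6.
Certifying cut of size 6: {Well→M2, Well→M3, Well→M4, Well→P3, Well→P5, Well→Ref}.

6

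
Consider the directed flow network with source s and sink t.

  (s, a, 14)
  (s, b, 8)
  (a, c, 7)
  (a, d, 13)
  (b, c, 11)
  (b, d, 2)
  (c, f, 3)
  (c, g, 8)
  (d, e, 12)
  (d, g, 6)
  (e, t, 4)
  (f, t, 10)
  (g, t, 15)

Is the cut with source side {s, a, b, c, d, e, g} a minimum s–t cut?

Given cut capacity: 3 + 4 + 15 = 22.
Augment s→a→c→f→t: bottleneck 3, flow now 3.
Augment s→a→c→g→t: bottleneck 4, flow now 7.
Augment s→a→d→e→t: bottleneck 4, flow now 11.
Augment s→a→d→g→t: bottleneck 3, flow now 14.
Augment s→b→c→g→t: bottleneck 4, flow now 18.
Augment s→b→d→g→t: bottleneck 2, flow now 20.
Augment s→b→c→a→d→g→t: bottleneck 1, flow now 21. (uses reverse residual edge)
No augmenting path remains; maximum flow = 21.
In the residual graph, reachable from s: {s, a, b, c, d, e}.
Min-cut edges: c→f (3), c→g (8), d→g (6), e→t (4); capacity 3 + 8 + 6 + 4 = 21.
Cut capacity 22 exceeds the max flow 21, so it is not minimum.

No — its capacity is 22, but the minimum cut has capacity 21.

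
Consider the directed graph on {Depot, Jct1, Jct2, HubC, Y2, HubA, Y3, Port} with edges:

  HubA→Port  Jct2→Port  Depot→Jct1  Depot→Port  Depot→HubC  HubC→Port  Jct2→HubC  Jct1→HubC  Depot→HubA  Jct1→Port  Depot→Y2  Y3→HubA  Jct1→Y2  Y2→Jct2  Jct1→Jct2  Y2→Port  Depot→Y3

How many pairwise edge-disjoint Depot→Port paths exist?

5

Assign every edge capacity 1; by Menger, the answer equals the max flow.
Path Depot→Port (+1); total 1.
Path Depot→Jct1→Port (+1); total 2.
Path Depot→HubC→Port (+1); total 3.
Path Depot→Y2→Port (+1); total 4.
Path Depot→HubA→Port (+1); total 5.
No residual Depot→Port path; max flow = 5.
Certifying cut of size 5: {Depot→HubC, Depot→Jct1, Depot→Port, Depot→Y2, HubA→Port}.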